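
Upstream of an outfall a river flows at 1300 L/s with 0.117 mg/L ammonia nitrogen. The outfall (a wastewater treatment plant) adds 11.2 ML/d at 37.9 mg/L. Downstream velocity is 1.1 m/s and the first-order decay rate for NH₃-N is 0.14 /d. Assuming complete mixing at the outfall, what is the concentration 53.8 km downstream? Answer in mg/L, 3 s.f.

3.27 mg/L

11.2 ML/d = 0.1296 m³/s.
1300 L/s = 1.3 m³/s.
After complete mixing, C₀ = (0.1296·37.9 + 1.3·0.117) / 1.43 = 3.543 mg/L.
Travel time t = 5.38e+04 m / 1.1 m/s = 4.891e+04 s = 0.5661 d.
C = 3.543·exp(−0.14·0.5661) = 3.543·0.9238 = 3.273 mg/L.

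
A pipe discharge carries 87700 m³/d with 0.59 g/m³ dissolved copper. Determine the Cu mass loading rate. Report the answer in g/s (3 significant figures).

87700 m³/d = 1.015 m³/s.
Mass flux = Q·C = 1.015 m³/s × 0.59 g/m³ = 0.5989 g/s.

0.599 g/s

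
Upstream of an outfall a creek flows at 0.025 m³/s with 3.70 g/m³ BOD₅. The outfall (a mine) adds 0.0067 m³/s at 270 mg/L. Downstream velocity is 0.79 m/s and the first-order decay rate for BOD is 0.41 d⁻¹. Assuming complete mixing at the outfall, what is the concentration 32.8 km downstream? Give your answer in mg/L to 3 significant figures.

After complete mixing, C₀ = (0.0067·270 + 0.025·3.7) / 0.0317 = 59.98 mg/L.
Travel time t = 3.28e+04 m / 0.79 m/s = 4.152e+04 s = 0.4805 d.
C = 59.98·exp(−0.41·0.4805) = 59.98·0.8212 = 49.26 mg/L.

49.3 mg/L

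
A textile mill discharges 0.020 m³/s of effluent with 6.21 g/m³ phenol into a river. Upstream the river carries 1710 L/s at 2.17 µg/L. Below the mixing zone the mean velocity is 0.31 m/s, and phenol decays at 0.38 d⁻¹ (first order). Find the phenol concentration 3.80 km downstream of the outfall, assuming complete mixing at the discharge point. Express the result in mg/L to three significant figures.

1710 L/s = 1.71 m³/s.
2.17 µg/L = 0.00217 mg/L.
After complete mixing, C₀ = (0.02·6.21 + 1.71·0.00217) / 1.73 = 0.07394 mg/L.
Travel time t = 3800 m / 0.31 m/s = 1.226e+04 s = 0.1419 d.
C = 0.07394·exp(−0.38·0.1419) = 0.07394·0.9475 = 0.07006 mg/L.

0.0701 mg/L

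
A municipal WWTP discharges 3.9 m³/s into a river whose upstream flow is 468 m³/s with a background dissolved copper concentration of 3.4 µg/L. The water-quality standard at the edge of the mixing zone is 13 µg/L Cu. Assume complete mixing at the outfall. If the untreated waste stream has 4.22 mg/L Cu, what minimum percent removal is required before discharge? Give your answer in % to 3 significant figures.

72.4 %

3.4 µg/L = 0.0034 mg/L.
13 µg/L = 0.013 mg/L.
Mass balance: 0.013·471.9 = 3.9·Cₑ + 468·0.0034.
Cₑ = (6.135 − 1.591) / 3.9 = 1.165 mg/L.
Required removal = 1 − 1.165/4.22 = 72.39 %.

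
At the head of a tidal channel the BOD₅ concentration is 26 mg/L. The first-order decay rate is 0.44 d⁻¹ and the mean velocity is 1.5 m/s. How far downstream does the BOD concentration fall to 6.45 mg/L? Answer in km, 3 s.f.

From C = C₀·e^(−kt), t = ln(C₀/C)/k = ln(26/6.45)/0.44 = 1.394/0.44 = 3.168 d.
Distance = v·t = 1.5 m/s × 2.737e+05 s = 4.106e+05 m = 410.6 km.

411 km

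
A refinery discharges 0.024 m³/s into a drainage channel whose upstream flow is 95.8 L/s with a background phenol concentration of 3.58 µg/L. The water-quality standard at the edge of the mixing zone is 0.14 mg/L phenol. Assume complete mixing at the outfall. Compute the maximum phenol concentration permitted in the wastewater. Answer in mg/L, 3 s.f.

0.685 mg/L

95.8 L/s = 0.0958 m³/s.
3.58 µg/L = 0.00358 mg/L.
Mass balance: 0.14·0.1198 = 0.024·Cₑ + 0.0958·0.00358.
Cₑ = (0.01677 − 0.000343) / 0.024 = 0.6845 mg/L.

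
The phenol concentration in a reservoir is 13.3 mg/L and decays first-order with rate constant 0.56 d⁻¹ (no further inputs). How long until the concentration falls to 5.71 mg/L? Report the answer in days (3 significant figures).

1.51 d

t = ln(C₀/C)/k = ln(13.3/5.71)/0.56 = 0.8455/0.56 = 1.51 d.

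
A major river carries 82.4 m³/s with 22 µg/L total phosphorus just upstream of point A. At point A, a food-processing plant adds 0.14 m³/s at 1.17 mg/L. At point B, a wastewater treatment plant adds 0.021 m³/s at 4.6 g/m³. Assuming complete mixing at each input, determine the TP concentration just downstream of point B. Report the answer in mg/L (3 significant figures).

22 µg/L = 0.022 mg/L.
After input A: C = (82.4·0.022 + 0.14·1.17) / 82.54 = 0.02395 mg/L.
After input B: C = (82.54·0.02395 + 0.021·4.6) / 82.56 = 0.02511 mg/L.

0.0251 mg/L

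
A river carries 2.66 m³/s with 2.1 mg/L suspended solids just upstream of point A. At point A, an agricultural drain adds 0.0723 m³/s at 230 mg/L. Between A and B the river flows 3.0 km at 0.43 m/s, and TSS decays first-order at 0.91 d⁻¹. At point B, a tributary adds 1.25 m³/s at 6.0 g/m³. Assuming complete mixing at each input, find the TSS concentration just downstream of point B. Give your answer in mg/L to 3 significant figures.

7.07 mg/L

After input A: C = (2.66·2.1 + 0.0723·230) / 2.732 = 8.131 mg/L.
Over the 3.0 km reach to input B (t = 6977 s = 0.08075 d), decay gives C = 8.131·exp(−0.91·0.08075) = 7.554 mg/L.
After input B: C = (2.732·7.554 + 1.25·6) / 3.982 = 7.067 mg/L.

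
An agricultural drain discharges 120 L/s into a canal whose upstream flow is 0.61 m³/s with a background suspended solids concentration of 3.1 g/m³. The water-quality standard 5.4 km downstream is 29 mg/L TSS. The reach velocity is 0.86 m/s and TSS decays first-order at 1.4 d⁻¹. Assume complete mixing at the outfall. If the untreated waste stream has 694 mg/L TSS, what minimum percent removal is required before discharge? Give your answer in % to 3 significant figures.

120 L/s = 0.12 m³/s.
Travel time to the compliance point: t = 5400/0.86 = 6279 s = 0.07267 d; decay factor exp(−1.4·0.07267) = 0.9033.
So the concentration just after mixing may be at most 29/0.9033 = 32.11 mg/L.
Mass balance: 32.11·0.73 = 0.12·Cₑ + 0.61·3.1.
Cₑ = (23.44 − 1.891) / 0.12 = 179.6 mg/L.
Required removal = 1 − 179.6/694 = 74.13 %.

74.1 %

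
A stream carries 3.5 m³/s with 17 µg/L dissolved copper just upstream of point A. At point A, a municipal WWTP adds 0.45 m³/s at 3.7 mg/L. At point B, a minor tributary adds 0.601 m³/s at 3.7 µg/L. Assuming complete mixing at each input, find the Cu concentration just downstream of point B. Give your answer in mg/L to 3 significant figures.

17 µg/L = 0.017 mg/L.
After input A: C = (3.5·0.017 + 0.45·3.7) / 3.95 = 0.4366 mg/L.
3.7 µg/L = 0.0037 mg/L.
After input B: C = (3.95·0.4366 + 0.601·0.0037) / 4.551 = 0.3794 mg/L.

0.379 mg/L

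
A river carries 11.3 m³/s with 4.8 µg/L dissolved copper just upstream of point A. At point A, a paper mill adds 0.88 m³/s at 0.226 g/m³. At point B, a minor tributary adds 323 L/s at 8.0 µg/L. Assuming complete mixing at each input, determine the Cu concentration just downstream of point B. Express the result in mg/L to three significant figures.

0.0205 mg/L

4.8 µg/L = 0.0048 mg/L.
After input A: C = (11.3·0.0048 + 0.88·0.226) / 12.18 = 0.02078 mg/L.
323 L/s = 0.323 m³/s.
8.0 µg/L = 0.008 mg/L.
After input B: C = (12.18·0.02078 + 0.323·0.008) / 12.5 = 0.02045 mg/L.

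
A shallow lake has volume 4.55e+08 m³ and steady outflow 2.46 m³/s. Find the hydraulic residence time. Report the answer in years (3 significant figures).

5.86 yr

Q = 2.46 m³/s × 3.156e+07 s/yr = 7.763e+07 m³/yr.
Hydraulic residence time τ = V/Q = 4.55e+08/7.763e+07 = 5.861 yr.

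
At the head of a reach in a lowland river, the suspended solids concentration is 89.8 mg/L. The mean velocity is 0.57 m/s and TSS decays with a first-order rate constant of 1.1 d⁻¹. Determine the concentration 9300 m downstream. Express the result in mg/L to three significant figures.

Travel time t = 9300 m / 0.57 m/s = 9300/0.57 = 1.632e+04 s = 0.1888 d.
First-order decay: C = 89.8·exp(−1.1·0.1888) = 89.8·0.8124 = 72.96 mg/L.

73.0 mg/L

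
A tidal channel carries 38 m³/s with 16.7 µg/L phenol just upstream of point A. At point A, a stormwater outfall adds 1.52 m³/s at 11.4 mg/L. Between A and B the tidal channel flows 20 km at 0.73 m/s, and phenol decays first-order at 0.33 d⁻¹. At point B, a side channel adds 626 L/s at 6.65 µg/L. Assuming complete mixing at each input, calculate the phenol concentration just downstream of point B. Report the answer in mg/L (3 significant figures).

16.7 µg/L = 0.0167 mg/L.
After input A: C = (38·0.0167 + 1.52·11.4) / 39.52 = 0.4545 mg/L.
Over the 20 km reach to input B (t = 2.74e+04 s = 0.3171 d), decay gives C = 0.4545·exp(−0.33·0.3171) = 0.4094 mg/L.
626 L/s = 0.626 m³/s.
6.65 µg/L = 0.00665 mg/L.
After input B: C = (39.52·0.4094 + 0.626·0.00665) / 40.15 = 0.4031 mg/L.

0.403 mg/L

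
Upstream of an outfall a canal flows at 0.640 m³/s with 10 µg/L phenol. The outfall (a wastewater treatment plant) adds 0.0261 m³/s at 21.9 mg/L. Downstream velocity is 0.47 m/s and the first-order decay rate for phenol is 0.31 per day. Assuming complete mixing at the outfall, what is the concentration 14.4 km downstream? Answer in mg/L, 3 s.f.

10 µg/L = 0.01 mg/L.
After complete mixing, C₀ = (0.0261·21.9 + 0.64·0.01) / 0.6661 = 0.8677 mg/L.
Travel time t = 1.44e+04 m / 0.47 m/s = 3.064e+04 s = 0.3546 d.
C = 0.8677·exp(−0.31·0.3546) = 0.8677·0.8959 = 0.7774 mg/L.

0.777 mg/L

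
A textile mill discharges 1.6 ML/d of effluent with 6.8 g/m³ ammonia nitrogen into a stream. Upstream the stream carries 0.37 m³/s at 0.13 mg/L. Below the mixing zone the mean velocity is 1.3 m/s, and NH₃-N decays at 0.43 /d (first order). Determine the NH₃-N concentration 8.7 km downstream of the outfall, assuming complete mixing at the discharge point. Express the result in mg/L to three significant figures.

0.433 mg/L

1.6 ML/d = 0.01852 m³/s.
After complete mixing, C₀ = (0.01852·6.8 + 0.37·0.13) / 0.3885 = 0.4479 mg/L.
Travel time t = 8700 m / 1.3 m/s = 6692 s = 0.07746 d.
C = 0.4479·exp(−0.43·0.07746) = 0.4479·0.9672 = 0.4332 mg/L.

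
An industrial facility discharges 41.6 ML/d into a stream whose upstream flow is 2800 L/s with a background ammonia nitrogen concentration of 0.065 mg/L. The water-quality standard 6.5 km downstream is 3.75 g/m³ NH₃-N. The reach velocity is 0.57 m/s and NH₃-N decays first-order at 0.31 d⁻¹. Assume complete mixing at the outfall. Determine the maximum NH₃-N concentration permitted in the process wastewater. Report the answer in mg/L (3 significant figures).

26.2 mg/L

41.6 ML/d = 0.4815 m³/s.
2800 L/s = 2.8 m³/s.
Travel time to the compliance point: t = 6500/0.57 = 1.14e+04 s = 0.132 d; decay factor exp(−0.31·0.132) = 0.9599.
So the concentration just after mixing may be at most 3.75/0.9599 = 3.907 mg/L.
Mass balance: 3.907·3.281 = 0.4815·Cₑ + 2.8·0.065.
Cₑ = (12.82 − 0.182) / 0.4815 = 26.25 mg/L.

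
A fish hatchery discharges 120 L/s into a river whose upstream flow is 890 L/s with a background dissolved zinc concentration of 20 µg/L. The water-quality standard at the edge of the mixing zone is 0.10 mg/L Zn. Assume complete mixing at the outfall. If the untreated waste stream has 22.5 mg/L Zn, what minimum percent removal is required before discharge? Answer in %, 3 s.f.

96.9 %

120 L/s = 0.12 m³/s.
890 L/s = 0.89 m³/s.
20 µg/L = 0.02 mg/L.
Mass balance: 0.1·1.01 = 0.12·Cₑ + 0.89·0.02.
Cₑ = (0.101 − 0.0178) / 0.12 = 0.6933 mg/L.
Required removal = 1 − 0.6933/22.5 = 96.92 %.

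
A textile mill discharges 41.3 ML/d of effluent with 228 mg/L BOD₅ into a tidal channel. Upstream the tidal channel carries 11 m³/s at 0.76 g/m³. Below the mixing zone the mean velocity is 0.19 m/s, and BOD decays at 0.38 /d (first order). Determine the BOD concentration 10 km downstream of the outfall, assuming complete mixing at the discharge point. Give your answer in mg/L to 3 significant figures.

41.3 ML/d = 0.478 m³/s.
After complete mixing, C₀ = (0.478·228 + 11·0.76) / 11.48 = 10.22 mg/L.
Travel time t = 1e+04 m / 0.19 m/s = 5.263e+04 s = 0.6092 d.
C = 10.22·exp(−0.38·0.6092) = 10.22·0.7934 = 8.111 mg/L.

8.11 mg/L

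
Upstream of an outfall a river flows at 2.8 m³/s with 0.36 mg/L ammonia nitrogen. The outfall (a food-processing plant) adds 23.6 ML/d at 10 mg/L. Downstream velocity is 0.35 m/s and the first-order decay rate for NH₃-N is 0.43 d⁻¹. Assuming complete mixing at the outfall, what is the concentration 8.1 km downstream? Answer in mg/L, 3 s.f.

1.08 mg/L

23.6 ML/d = 0.2731 m³/s.
After complete mixing, C₀ = (0.2731·10 + 2.8·0.36) / 3.073 = 1.217 mg/L.
Travel time t = 8100 m / 0.35 m/s = 2.314e+04 s = 0.2679 d.
C = 1.217·exp(−0.43·0.2679) = 1.217·0.8912 = 1.084 mg/L.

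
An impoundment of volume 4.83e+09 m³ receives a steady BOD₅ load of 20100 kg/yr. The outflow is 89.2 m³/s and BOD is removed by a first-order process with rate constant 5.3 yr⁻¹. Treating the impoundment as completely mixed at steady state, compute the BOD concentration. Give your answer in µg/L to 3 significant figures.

Outflow Q = 89.2 m³/s × 3.156e+07 s/yr = 2.815e+09 m³/yr.
Steady-state CSTR mass balance: W = Q·C + k·V·C, so C = W/(Q + kV).
Q + kV = 2.815e+09 + 5.3·4.83e+09 = 2.841e+10 m³/yr.
C = 20100/2.841e+10 = 7.074e-07 kg/m³ = 0.0007074 mg/L = 0.7074 µg/L.

0.707 µg/L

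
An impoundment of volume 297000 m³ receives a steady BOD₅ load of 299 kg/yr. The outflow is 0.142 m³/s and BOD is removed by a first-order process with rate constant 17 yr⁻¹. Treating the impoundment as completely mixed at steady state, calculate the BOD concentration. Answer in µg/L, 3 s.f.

Outflow Q = 0.142 m³/s × 3.156e+07 s/yr = 4.481e+06 m³/yr.
Steady-state CSTR mass balance: W = Q·C + k·V·C, so C = W/(Q + kV).
Q + kV = 4.481e+06 + 17·297000 = 9.53e+06 m³/yr.
C = 299/9.53e+06 = 3.137e-05 kg/m³ = 0.03137 mg/L = 31.37 µg/L.

31.4 µg/L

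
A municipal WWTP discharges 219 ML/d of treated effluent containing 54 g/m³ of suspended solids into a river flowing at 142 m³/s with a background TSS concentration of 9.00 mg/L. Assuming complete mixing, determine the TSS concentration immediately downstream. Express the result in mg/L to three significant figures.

219 ML/d = 2.535 m³/s.
By mass balance at complete mixing, C = (2.535·54 + 142·9) / (2.535 + 142) = 1415/144.5 = 9.789 mg/L.

9.79 mg/L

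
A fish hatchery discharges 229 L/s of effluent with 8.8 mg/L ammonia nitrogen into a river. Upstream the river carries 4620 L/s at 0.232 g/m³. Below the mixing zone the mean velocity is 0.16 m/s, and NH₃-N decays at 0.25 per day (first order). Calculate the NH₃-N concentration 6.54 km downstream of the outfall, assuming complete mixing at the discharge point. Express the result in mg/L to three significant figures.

229 L/s = 0.229 m³/s.
4620 L/s = 4.62 m³/s.
After complete mixing, C₀ = (0.229·8.8 + 4.62·0.232) / 4.849 = 0.6366 mg/L.
Travel time t = 6540 m / 0.16 m/s = 4.088e+04 s = 0.4731 d.
C = 0.6366·exp(−0.25·0.4731) = 0.6366·0.8885 = 0.5656 mg/L.

0.566 mg/L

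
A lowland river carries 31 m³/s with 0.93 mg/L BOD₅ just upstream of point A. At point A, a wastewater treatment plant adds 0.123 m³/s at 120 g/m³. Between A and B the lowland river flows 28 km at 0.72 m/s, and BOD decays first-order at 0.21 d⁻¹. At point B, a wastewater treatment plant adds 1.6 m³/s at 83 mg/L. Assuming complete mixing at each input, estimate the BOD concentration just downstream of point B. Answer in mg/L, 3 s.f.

5.27 mg/L

After input A: C = (31·0.93 + 0.123·120) / 31.12 = 1.401 mg/L.
Over the 28 km reach to input B (t = 3.889e+04 s = 0.4501 d), decay gives C = 1.401·exp(−0.21·0.4501) = 1.274 mg/L.
After input B: C = (31.12·1.274 + 1.6·83) / 32.72 = 5.27 mg/L.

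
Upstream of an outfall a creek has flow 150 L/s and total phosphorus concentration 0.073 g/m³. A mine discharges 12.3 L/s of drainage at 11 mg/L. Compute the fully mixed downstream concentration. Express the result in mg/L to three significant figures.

12.3 L/s = 0.0123 m³/s.
150 L/s = 0.15 m³/s.
Flow-weighted mixing gives C = (0.0123·11 + 0.15·0.073) / (0.0123 + 0.15) = 0.1462/0.1623 = 0.9011 mg/L.

0.901 mg/L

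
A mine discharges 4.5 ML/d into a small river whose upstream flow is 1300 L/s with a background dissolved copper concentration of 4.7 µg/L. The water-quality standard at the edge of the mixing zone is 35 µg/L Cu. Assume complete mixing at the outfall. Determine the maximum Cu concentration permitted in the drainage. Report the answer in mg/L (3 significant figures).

0.791 mg/L

4.5 ML/d = 0.05208 m³/s.
1300 L/s = 1.3 m³/s.
4.7 µg/L = 0.0047 mg/L.
35 µg/L = 0.035 mg/L.
Mass balance: 0.035·1.352 = 0.05208·Cₑ + 1.3·0.0047.
Cₑ = (0.04732 − 0.00611) / 0.05208 = 0.7913 mg/L.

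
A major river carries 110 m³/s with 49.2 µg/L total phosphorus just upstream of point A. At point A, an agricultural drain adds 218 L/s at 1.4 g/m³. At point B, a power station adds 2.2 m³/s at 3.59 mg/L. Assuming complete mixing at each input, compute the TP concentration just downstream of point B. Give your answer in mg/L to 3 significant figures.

49.2 µg/L = 0.0492 mg/L.
218 L/s = 0.218 m³/s.
After input A: C = (110·0.0492 + 0.218·1.4) / 110.2 = 0.05187 mg/L.
After input B: C = (110.2·0.05187 + 2.2·3.59) / 112.4 = 0.1211 mg/L.

0.121 mg/L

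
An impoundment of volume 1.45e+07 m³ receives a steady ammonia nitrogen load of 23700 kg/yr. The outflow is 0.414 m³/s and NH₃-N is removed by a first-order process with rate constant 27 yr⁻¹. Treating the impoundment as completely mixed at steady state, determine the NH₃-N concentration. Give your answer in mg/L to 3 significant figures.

Outflow Q = 0.414 m³/s × 3.156e+07 s/yr = 1.306e+07 m³/yr.
Steady-state CSTR mass balance: W = Q·C + k·V·C, so C = W/(Q + kV).
Q + kV = 1.306e+07 + 27·1.45e+07 = 4.046e+08 m³/yr.
C = 23700/4.046e+08 = 5.858e-05 kg/m³ = 0.05858 mg/L.

0.0586 mg/L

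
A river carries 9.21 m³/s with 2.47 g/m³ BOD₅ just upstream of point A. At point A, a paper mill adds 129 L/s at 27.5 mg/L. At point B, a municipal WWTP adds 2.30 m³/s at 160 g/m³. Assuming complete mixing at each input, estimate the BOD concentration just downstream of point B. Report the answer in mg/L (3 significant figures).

129 L/s = 0.129 m³/s.
After input A: C = (9.21·2.47 + 0.129·27.5) / 9.339 = 2.816 mg/L.
After input B: C = (9.339·2.816 + 2.3·160) / 11.64 = 33.88 mg/L.

33.9 mg/L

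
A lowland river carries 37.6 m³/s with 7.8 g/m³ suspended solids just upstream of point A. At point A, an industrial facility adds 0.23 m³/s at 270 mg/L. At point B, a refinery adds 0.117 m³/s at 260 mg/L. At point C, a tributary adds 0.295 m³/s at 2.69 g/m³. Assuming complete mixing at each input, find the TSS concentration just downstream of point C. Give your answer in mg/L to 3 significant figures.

After input A: C = (37.6·7.8 + 0.23·270) / 37.83 = 9.394 mg/L.
After input B: C = (37.83·9.394 + 0.117·260) / 37.95 = 10.17 mg/L.
After input C: C = (37.95·10.17 + 0.295·2.69) / 38.24 = 10.11 mg/L.

10.1 mg/L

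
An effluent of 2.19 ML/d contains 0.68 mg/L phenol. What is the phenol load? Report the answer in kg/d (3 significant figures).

2.19 ML/d = 0.02535 m³/s.
Mass flux = Q·C = 0.02535 m³/s × 0.68 g/m³ = 0.01724 g/s.
= 0.01724 g/s × 86.4 = 1.489 kg/d.

1.49 kg/d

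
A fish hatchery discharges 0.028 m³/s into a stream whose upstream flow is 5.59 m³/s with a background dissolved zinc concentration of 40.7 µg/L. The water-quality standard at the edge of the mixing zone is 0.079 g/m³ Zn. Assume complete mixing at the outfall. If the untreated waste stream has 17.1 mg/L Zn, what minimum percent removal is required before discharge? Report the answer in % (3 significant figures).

54.8 %

40.7 µg/L = 0.0407 mg/L.
Mass balance: 0.079·5.618 = 0.028·Cₑ + 5.59·0.0407.
Cₑ = (0.4438 − 0.2275) / 0.028 = 7.725 mg/L.
Required removal = 1 − 7.725/17.1 = 54.82 %.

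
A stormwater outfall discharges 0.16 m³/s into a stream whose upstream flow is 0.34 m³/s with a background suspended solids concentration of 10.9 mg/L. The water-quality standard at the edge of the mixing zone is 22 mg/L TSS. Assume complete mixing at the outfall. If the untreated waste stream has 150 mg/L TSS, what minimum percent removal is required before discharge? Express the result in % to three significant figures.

69.6 %

Mass balance: 22·0.5 = 0.16·Cₑ + 0.34·10.9.
Cₑ = (11 − 3.706) / 0.16 = 45.59 mg/L.
Required removal = 1 − 45.59/150 = 69.61 %.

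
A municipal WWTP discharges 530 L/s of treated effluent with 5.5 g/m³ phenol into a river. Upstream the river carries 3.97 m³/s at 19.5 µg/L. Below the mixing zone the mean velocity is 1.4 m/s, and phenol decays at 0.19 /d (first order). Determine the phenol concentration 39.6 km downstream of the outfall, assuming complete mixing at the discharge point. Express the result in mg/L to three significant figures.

530 L/s = 0.53 m³/s.
19.5 µg/L = 0.0195 mg/L.
After complete mixing, C₀ = (0.53·5.5 + 3.97·0.0195) / 4.5 = 0.665 mg/L.
Travel time t = 3.96e+04 m / 1.4 m/s = 2.829e+04 s = 0.3274 d.
C = 0.665·exp(−0.19·0.3274) = 0.665·0.9397 = 0.6249 mg/L.

0.625 mg/L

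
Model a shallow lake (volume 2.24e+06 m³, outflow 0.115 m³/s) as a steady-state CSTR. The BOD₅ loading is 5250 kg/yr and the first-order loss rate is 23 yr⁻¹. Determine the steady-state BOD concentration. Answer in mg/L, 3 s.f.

0.0952 mg/L

Outflow Q = 0.115 m³/s × 3.156e+07 s/yr = 3.629e+06 m³/yr.
Steady-state CSTR mass balance: W = Q·C + k·V·C, so C = W/(Q + kV).
Q + kV = 3.629e+06 + 23·2.24e+06 = 5.515e+07 m³/yr.
C = 5250/5.515e+07 = 9.52e-05 kg/m³ = 0.0952 mg/L.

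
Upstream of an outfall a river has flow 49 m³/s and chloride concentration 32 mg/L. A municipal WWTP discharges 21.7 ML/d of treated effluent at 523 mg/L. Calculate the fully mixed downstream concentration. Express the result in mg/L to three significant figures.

21.7 ML/d = 0.2512 m³/s.
Conservation of mass across the mixing zone: C = (0.2512·523 + 49·32) / (0.2512 + 49) = 1699/49.25 = 34.5 mg/L.

34.5 mg/L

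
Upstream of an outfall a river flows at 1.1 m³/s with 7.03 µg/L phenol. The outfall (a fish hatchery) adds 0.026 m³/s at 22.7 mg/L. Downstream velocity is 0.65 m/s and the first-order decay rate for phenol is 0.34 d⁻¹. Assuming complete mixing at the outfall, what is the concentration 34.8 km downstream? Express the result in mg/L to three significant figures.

7.03 µg/L = 0.00703 mg/L.
After complete mixing, C₀ = (0.026·22.7 + 1.1·0.00703) / 1.126 = 0.531 mg/L.
Travel time t = 3.48e+04 m / 0.65 m/s = 5.354e+04 s = 0.6197 d.
C = 0.531·exp(−0.34·0.6197) = 0.531·0.81 = 0.4301 mg/L.

0.430 mg/L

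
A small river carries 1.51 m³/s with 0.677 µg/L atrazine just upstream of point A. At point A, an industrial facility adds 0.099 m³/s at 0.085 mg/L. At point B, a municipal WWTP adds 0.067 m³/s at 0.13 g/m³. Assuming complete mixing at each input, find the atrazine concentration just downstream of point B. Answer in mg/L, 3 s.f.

0.677 µg/L = 0.000677 mg/L.
After input A: C = (1.51·0.000677 + 0.099·0.085) / 1.609 = 0.005865 mg/L.
After input B: C = (1.609·0.005865 + 0.067·0.13) / 1.676 = 0.01083 mg/L.

0.0108 mg/L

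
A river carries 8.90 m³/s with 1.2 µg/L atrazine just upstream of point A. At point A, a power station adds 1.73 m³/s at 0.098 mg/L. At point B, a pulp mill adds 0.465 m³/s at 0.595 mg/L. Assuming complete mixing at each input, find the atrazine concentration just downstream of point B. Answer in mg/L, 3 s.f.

0.0412 mg/L

1.2 µg/L = 0.0012 mg/L.
After input A: C = (8.9·0.0012 + 1.73·0.098) / 10.63 = 0.01695 mg/L.
After input B: C = (10.63·0.01695 + 0.465·0.595) / 11.1 = 0.04118 mg/L.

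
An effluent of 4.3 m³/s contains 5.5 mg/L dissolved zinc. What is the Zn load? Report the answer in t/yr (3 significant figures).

Mass flux = Q·C = 4.3 m³/s × 5.5 g/m³ = 23.65 g/s.
= 23.65 g/s × 31.56 = 746.3 t/yr.

746 t/yr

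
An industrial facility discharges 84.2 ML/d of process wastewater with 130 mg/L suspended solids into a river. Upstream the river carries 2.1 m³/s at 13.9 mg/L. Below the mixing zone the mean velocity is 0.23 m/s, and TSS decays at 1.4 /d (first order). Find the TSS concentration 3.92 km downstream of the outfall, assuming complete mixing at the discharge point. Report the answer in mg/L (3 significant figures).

38.5 mg/L

84.2 ML/d = 0.9745 m³/s.
After complete mixing, C₀ = (0.9745·130 + 2.1·13.9) / 3.075 = 50.7 mg/L.
Travel time t = 3920 m / 0.23 m/s = 1.704e+04 s = 0.1973 d.
C = 50.7·exp(−1.4·0.1973) = 50.7·0.7587 = 38.47 mg/L.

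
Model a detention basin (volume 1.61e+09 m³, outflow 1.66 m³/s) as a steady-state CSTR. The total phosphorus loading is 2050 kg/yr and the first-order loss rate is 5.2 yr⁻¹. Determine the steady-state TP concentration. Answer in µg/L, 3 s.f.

0.243 µg/L

Outflow Q = 1.66 m³/s × 3.156e+07 s/yr = 5.239e+07 m³/yr.
Steady-state CSTR mass balance: W = Q·C + k·V·C, so C = W/(Q + kV).
Q + kV = 5.239e+07 + 5.2·1.61e+09 = 8.424e+09 m³/yr.
C = 2050/8.424e+09 = 2.433e-07 kg/m³ = 0.0002433 mg/L = 0.2433 µg/L.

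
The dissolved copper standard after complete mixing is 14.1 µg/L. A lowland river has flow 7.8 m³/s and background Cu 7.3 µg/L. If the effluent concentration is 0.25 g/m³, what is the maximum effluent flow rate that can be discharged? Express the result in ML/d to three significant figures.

7.3 µg/L = 0.0073 mg/L.
14.1 µg/L = 0.0141 mg/L.
Mass balance at complete mixing: C_std·(Q_w + Q_r) = Q_w·C_e + Q_r·C_b.
Rearranging, Q_w = Q_r·(C_std − C_b)/(C_e − C_std) = 7.8·(0.0141 − 0.0073) / (0.25 − 0.0141) = 0.2248 m³/s.
= 19.43 ML/d.

19.4 ML/d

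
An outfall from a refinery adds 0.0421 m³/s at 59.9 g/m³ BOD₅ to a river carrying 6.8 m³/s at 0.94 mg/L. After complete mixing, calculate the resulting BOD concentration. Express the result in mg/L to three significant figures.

By mass balance at complete mixing, C = (0.0421·59.9 + 6.8·0.94) / (0.0421 + 6.8) = 8.914/6.842 = 1.303 mg/L.

1.30 mg/L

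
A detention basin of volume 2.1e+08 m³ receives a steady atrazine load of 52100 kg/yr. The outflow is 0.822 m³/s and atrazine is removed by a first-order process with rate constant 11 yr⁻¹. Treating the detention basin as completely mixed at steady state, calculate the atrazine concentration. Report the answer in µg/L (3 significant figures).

Outflow Q = 0.822 m³/s × 3.156e+07 s/yr = 2.594e+07 m³/yr.
Steady-state CSTR mass balance: W = Q·C + k·V·C, so C = W/(Q + kV).
Q + kV = 2.594e+07 + 11·2.1e+08 = 2.336e+09 m³/yr.
C = 52100/2.336e+09 = 2.23e-05 kg/m³ = 0.0223 mg/L = 22.3 µg/L.

22.3 µg/L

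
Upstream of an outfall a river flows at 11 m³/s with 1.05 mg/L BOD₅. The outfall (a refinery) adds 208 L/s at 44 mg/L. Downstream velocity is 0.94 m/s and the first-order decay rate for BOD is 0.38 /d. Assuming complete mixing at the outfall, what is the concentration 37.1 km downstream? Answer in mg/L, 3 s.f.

1.55 mg/L

208 L/s = 0.208 m³/s.
After complete mixing, C₀ = (0.208·44 + 11·1.05) / 11.21 = 1.847 mg/L.
Travel time t = 3.71e+04 m / 0.94 m/s = 3.947e+04 s = 0.4568 d.
C = 1.847·exp(−0.38·0.4568) = 1.847·0.8406 = 1.553 mg/L.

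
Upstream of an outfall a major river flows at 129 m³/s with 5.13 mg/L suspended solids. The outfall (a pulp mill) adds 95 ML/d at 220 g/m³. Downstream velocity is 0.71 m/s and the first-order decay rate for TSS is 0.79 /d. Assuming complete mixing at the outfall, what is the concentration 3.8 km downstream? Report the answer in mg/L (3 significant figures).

6.61 mg/L

95 ML/d = 1.1 m³/s.
After complete mixing, C₀ = (1.1·220 + 129·5.13) / 130.1 = 6.946 mg/L.
Travel time t = 3800 m / 0.71 m/s = 5352 s = 0.06195 d.
C = 6.946·exp(−0.79·0.06195) = 6.946·0.9522 = 6.614 mg/L.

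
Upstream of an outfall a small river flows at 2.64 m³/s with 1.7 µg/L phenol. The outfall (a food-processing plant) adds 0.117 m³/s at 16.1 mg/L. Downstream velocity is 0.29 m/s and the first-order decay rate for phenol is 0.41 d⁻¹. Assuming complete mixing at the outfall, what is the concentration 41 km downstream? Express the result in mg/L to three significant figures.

0.350 mg/L

1.7 µg/L = 0.0017 mg/L.
After complete mixing, C₀ = (0.117·16.1 + 2.64·0.0017) / 2.757 = 0.6849 mg/L.
Travel time t = 4.1e+04 m / 0.29 m/s = 1.414e+05 s = 1.636 d.
C = 0.6849·exp(−0.41·1.636) = 0.6849·0.5112 = 0.3501 mg/L.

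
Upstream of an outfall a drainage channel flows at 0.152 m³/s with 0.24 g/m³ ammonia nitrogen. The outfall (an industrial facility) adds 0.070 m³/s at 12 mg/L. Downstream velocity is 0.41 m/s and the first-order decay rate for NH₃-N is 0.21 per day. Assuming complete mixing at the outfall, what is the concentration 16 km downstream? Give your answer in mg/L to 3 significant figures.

After complete mixing, C₀ = (0.07·12 + 0.152·0.24) / 0.222 = 3.948 mg/L.
Travel time t = 1.6e+04 m / 0.41 m/s = 3.902e+04 s = 0.4517 d.
C = 3.948·exp(−0.21·0.4517) = 3.948·0.9095 = 3.591 mg/L.

3.59 mg/L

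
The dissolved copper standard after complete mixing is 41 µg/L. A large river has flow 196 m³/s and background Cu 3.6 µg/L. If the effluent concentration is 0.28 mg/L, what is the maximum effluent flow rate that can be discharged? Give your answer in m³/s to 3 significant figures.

3.6 µg/L = 0.0036 mg/L.
41 µg/L = 0.041 mg/L.
Mass balance at complete mixing: C_std·(Q_w + Q_r) = Q_w·C_e + Q_r·C_b.
Rearranging, Q_w = Q_r·(C_std − C_b)/(C_e − C_std) = 196·(0.041 − 0.0036) / (0.28 − 0.041) = 30.67 m³/s.

30.7 m³/s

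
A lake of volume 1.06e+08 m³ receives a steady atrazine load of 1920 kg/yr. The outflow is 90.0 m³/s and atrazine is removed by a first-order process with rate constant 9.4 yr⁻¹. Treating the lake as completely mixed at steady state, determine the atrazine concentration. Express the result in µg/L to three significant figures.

0.500 µg/L

Outflow Q = 90.0 m³/s × 3.156e+07 s/yr = 2.84e+09 m³/yr.
Steady-state CSTR mass balance: W = Q·C + k·V·C, so C = W/(Q + kV).
Q + kV = 2.84e+09 + 9.4·1.06e+08 = 3.837e+09 m³/yr.
C = 1920/3.837e+09 = 5.004e-07 kg/m³ = 0.0005004 mg/L = 0.5004 µg/L.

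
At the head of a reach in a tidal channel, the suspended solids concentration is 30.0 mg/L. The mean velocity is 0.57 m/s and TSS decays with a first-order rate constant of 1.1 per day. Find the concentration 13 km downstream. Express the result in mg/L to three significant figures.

22.4 mg/L

Travel time t = 13 km / 0.57 m/s = 1.3e+04/0.57 = 2.281e+04 s = 0.264 d.
First-order decay: C = 30.0·exp(−1.1·0.264) = 30.0·0.748 = 22.44 mg/L.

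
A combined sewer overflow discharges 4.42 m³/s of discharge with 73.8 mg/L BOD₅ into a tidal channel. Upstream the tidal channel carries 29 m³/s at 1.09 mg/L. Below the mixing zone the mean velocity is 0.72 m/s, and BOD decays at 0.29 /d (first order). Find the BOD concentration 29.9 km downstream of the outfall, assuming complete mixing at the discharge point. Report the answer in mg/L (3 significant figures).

After complete mixing, C₀ = (4.42·73.8 + 29·1.09) / 33.42 = 10.71 mg/L.
Travel time t = 2.99e+04 m / 0.72 m/s = 4.153e+04 s = 0.4806 d.
C = 10.71·exp(−0.29·0.4806) = 10.71·0.8699 = 9.313 mg/L.

9.31 mg/L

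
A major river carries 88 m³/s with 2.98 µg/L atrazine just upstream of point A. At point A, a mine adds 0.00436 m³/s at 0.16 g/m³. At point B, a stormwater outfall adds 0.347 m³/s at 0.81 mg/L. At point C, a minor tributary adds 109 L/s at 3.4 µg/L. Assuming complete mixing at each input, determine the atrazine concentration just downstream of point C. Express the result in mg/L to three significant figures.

2.98 µg/L = 0.00298 mg/L.
After input A: C = (88·0.00298 + 0.00436·0.16) / 88 = 0.002988 mg/L.
After input B: C = (88·0.002988 + 0.347·0.81) / 88.35 = 0.006157 mg/L.
109 L/s = 0.109 m³/s.
3.4 µg/L = 0.0034 mg/L.
After input C: C = (88.35·0.006157 + 0.109·0.0034) / 88.46 = 0.006154 mg/L.

0.00615 mg/L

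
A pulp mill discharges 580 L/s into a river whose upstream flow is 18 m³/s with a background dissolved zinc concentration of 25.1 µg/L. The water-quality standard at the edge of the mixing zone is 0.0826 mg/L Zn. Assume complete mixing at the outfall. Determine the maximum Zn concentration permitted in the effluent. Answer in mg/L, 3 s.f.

1.87 mg/L

580 L/s = 0.58 m³/s.
25.1 µg/L = 0.0251 mg/L.
Mass balance: 0.0826·18.58 = 0.58·Cₑ + 18·0.0251.
Cₑ = (1.535 − 0.4518) / 0.58 = 1.867 mg/L.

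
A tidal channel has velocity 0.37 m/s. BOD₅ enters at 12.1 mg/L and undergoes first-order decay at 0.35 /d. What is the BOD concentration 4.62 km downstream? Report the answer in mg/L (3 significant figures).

Travel time t = 4.62 km / 0.37 m/s = 4620/0.37 = 1.249e+04 s = 0.1445 d.
First-order decay: C = 12.1·exp(−0.35·0.1445) = 12.1·0.9507 = 11.5 mg/L.

11.5 mg/L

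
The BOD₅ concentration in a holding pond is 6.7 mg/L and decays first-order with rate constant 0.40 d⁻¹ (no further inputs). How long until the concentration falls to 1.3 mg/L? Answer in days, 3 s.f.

4.10 d

t = ln(C₀/C)/k = ln(6.7/1.3)/0.40 = 1.64/0.40 = 4.099 d.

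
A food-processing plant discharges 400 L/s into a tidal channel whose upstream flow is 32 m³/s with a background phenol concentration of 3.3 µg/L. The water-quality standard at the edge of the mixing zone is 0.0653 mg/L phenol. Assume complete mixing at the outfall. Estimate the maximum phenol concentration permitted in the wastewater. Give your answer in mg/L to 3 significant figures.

400 L/s = 0.4 m³/s.
3.3 µg/L = 0.0033 mg/L.
Mass balance: 0.0653·32.4 = 0.4·Cₑ + 32·0.0033.
Cₑ = (2.116 − 0.1056) / 0.4 = 5.025 mg/L.

5.03 mg/L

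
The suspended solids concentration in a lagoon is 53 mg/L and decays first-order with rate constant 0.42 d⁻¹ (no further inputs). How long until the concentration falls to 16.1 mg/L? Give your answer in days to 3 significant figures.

2.84 d

t = ln(C₀/C)/k = ln(53/16.1)/0.42 = 1.191/0.42 = 2.837 d.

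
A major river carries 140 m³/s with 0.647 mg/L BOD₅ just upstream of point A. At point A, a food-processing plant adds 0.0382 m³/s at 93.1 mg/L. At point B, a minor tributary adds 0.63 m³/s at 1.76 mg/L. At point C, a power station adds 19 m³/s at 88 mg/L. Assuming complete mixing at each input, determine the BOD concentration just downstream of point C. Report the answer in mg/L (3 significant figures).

11.1 mg/L

After input A: C = (140·0.647 + 0.0382·93.1) / 140 = 0.6722 mg/L.
After input B: C = (140·0.6722 + 0.63·1.76) / 140.7 = 0.6771 mg/L.
After input C: C = (140.7·0.6771 + 19·88) / 159.7 = 11.07 mg/L.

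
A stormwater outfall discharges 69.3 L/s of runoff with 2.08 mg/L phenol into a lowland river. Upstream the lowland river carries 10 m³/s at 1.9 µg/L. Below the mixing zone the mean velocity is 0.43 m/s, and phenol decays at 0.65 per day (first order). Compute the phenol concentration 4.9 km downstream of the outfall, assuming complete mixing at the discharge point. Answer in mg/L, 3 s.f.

0.0149 mg/L

69.3 L/s = 0.0693 m³/s.
1.9 µg/L = 0.0019 mg/L.
After complete mixing, C₀ = (0.0693·2.08 + 10·0.0019) / 10.07 = 0.0162 mg/L.
Travel time t = 4900 m / 0.43 m/s = 1.14e+04 s = 0.1319 d.
C = 0.0162·exp(−0.65·0.1319) = 0.0162·0.9178 = 0.01487 mg/L.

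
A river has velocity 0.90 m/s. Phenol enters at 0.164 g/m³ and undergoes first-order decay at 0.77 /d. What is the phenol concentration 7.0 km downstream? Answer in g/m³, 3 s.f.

0.153 g/m³

Travel time t = 7.0 km / 0.90 m/s = 7000/0.90 = 7778 s = 0.09002 d.
First-order decay: C = 0.164·exp(−0.77·0.09002) = 0.164·0.933 = 0.153 g/m³.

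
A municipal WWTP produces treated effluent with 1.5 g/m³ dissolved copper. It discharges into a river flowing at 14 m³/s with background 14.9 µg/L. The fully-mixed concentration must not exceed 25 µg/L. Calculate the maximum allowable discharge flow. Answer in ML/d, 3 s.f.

8.28 ML/d

14.9 µg/L = 0.0149 mg/L.
25 µg/L = 0.025 mg/L.
Mass balance at complete mixing: C_std·(Q_w + Q_r) = Q_w·C_e + Q_r·C_b.
Rearranging, Q_w = Q_r·(C_std − C_b)/(C_e − C_std) = 14·(0.025 − 0.0149) / (1.5 − 0.025) = 0.09586 m³/s.
= 8.283 ML/d.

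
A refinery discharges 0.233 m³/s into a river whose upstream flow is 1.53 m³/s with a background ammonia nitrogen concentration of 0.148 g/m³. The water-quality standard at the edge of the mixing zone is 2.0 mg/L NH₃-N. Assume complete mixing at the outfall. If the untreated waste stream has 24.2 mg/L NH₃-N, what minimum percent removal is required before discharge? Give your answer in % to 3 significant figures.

Mass balance: 2·1.763 = 0.233·Cₑ + 1.53·0.148.
Cₑ = (3.526 − 0.2264) / 0.233 = 14.16 mg/L.
Required removal = 1 − 14.16/24.2 = 41.48 %.

41.5 %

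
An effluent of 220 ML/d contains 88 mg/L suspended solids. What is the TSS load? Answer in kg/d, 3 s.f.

19400 kg/d

220 ML/d = 2.546 m³/s.
Mass flux = Q·C = 2.546 m³/s × 88 g/m³ = 224.1 g/s.
= 224.1 g/s × 86.4 = 1.936e+04 kg/d.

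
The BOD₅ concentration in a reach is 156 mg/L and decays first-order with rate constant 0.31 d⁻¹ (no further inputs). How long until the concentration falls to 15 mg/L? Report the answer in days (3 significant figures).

t = ln(C₀/C)/k = ln(156/15)/0.31 = 2.342/0.31 = 7.554 d.

7.55 d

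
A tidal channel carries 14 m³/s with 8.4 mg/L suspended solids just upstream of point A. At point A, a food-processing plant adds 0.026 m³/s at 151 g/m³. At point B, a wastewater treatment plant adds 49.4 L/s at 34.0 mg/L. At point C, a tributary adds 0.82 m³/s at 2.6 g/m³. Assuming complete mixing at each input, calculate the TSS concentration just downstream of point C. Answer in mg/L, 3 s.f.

After input A: C = (14·8.4 + 0.026·151) / 14.03 = 8.664 mg/L.
49.4 L/s = 0.0494 m³/s.
After input B: C = (14.03·8.664 + 0.0494·34) / 14.08 = 8.753 mg/L.
After input C: C = (14.08·8.753 + 0.82·2.6) / 14.9 = 8.415 mg/L.

8.41 mg/L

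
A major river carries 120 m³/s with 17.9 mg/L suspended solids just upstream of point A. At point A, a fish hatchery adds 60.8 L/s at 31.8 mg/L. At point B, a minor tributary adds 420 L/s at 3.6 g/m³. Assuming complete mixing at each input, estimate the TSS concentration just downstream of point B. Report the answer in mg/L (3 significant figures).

60.8 L/s = 0.0608 m³/s.
After input A: C = (120·17.9 + 0.0608·31.8) / 120.1 = 17.91 mg/L.
420 L/s = 0.42 m³/s.
After input B: C = (120.1·17.91 + 0.42·3.6) / 120.5 = 17.86 mg/L.

17.9 mg/L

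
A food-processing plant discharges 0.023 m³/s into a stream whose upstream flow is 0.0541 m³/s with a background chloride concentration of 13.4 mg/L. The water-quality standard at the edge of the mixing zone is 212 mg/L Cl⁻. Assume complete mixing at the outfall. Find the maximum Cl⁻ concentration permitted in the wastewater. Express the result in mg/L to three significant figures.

679 mg/L

Mass balance: 212·0.0771 = 0.023·Cₑ + 0.0541·13.4.
Cₑ = (16.35 − 0.7249) / 0.023 = 679.1 mg/L.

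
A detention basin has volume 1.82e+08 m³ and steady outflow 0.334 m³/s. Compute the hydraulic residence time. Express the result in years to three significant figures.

Q = 0.334 m³/s × 3.156e+07 s/yr = 1.054e+07 m³/yr.
Hydraulic residence time τ = V/Q = 1.82e+08/1.054e+07 = 17.27 yr.

17.3 yr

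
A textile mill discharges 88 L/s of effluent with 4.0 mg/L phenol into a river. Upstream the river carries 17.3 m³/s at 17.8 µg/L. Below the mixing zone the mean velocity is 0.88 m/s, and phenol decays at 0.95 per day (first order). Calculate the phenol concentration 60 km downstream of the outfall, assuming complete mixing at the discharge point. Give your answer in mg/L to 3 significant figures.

88 L/s = 0.088 m³/s.
17.8 µg/L = 0.0178 mg/L.
After complete mixing, C₀ = (0.088·4 + 17.3·0.0178) / 17.39 = 0.03795 mg/L.
Travel time t = 6e+04 m / 0.88 m/s = 6.818e+04 s = 0.7891 d.
C = 0.03795·exp(−0.95·0.7891) = 0.03795·0.4725 = 0.01793 mg/L.

0.0179 mg/L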